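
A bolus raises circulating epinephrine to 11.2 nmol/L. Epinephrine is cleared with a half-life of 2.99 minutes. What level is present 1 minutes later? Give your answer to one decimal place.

8.9 nmol/L

Number of half-lives: n = 1/2.99 ≈ 0.33445.
Remaining = 11.2 × (1/2)^0.33445 = 11.2 × 0.79309 ≈ 8.8826 nmol/L.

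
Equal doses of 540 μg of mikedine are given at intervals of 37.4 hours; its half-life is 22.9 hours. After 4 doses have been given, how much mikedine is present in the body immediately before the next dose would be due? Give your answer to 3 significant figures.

254 μg

The 4 doses were given 149.6, 112.2, 74.8, 37.4 hours ago.
Total = 540·(1/2)^(149.6/22.9) + 540·(1/2)^(112.2/22.9) + 540·(1/2)^(74.8/22.9) + 540·(1/2)^(37.4/22.9)
      = 5.8323 + 18.092 + 56.12 + 174.08 ≈ 254.13 μg.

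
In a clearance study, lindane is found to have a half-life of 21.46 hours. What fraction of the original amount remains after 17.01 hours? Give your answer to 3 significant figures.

0.577

n = 17.01/21.46 ≈ 0.79264 half-lives.
Fraction remaining = (1/2)^0.79264 ≈ 0.57729.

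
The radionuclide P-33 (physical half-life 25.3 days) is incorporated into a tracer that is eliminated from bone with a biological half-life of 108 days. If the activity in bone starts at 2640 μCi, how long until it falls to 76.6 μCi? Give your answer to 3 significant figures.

1/t_eff = 1/t_phys + 1/t_biol = 1/25.3 + 1/108 = 0.048785 per day.
t_eff = 25.3 × 108 / (25.3 + 108) ≈ 20.498 days.
n = log₂(2640/76.6) ≈ 5.107; t = 5.107 × 20.498 ≈ 104.68 days.

105 days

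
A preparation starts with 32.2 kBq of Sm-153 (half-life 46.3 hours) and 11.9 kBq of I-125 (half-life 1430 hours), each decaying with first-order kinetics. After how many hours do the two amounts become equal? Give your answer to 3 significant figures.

Set 32.2·(1/2)^(t/46.3) = 11.9·(1/2)^(t/1430).
Taking log₂: log₂(32.2/11.9) = t·(1/46.3 − 1/1430).
log₂(2.7059) = 1.4361; 1/46.3 − 1/1430 = 0.020899.
t = 1.4361 / 0.020899 ≈ 68.716 hours.

68.7 hours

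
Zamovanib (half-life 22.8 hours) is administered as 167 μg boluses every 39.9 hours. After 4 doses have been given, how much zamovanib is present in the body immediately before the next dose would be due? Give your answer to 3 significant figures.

The 4 doses were given 159.6, 119.7, 79.8, 39.9 hours ago.
Total = 167·(1/2)^(159.6/22.8) + 167·(1/2)^(119.7/22.8) + 167·(1/2)^(79.8/22.8) + 167·(1/2)^(39.9/22.8)
      = 1.3047 + 4.3884 + 14.761 + 49.649 ≈ 70.103 μg.

70.1 μg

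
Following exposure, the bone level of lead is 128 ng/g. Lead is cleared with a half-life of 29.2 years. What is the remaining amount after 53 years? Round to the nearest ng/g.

Number of half-lives: n = 53/29.2 ≈ 1.8151.
Remaining = 128 × (1/2)^1.8151 = 128 × 0.28419 ≈ 36.376 ng/g.

36 ng/g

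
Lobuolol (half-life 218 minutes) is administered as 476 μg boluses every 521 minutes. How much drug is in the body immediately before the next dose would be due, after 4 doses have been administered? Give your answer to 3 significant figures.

The 4 doses were given 2084, 1563, 1042, 521 minutes ago.
Total = 476·(1/2)^(2084/218) + 476·(1/2)^(1563/218) + 476·(1/2)^(1042/218) + 476·(1/2)^(521/218)
      = 0.63077 + 3.306 + 17.328 + 90.818 ≈ 112.08 μg.

112 μg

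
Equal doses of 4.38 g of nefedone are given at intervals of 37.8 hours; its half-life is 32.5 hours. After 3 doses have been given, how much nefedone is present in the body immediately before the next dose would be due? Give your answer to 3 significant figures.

The 3 doses were given 113.4, 75.6, 37.8 hours ago.
Total = 4.38·(1/2)^(113.4/32.5) + 4.38·(1/2)^(75.6/32.5) + 4.38·(1/2)^(37.8/32.5)
      = 0.39004 + 0.87344 + 1.9559 ≈ 3.2194 g.

3.22 g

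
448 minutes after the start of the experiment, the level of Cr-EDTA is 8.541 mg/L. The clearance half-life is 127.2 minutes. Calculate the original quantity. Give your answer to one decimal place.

Number of half-lives elapsed: n = 448/127.2 ≈ 3.522.
A₀ = A × 2^n = 8.541 × 2^3.522 = 8.541 × 11.488 ≈ 98.116 mg/L.

98.1 mg/L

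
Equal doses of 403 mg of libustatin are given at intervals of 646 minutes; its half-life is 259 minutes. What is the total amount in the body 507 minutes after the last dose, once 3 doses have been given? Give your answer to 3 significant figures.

125 mg

The 3 doses were given 1799, 1153, 507 minutes ago.
Total = 403·(1/2)^(1799/259) + 403·(1/2)^(1153/259) + 403·(1/2)^(507/259)
      = 3.2686 + 18.416 + 103.76 ≈ 125.44 mg.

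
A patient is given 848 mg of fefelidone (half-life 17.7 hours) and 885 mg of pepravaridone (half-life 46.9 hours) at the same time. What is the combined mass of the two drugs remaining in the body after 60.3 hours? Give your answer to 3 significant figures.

fefelidone: 848 × (1/2)^(60.3/17.7) = 848 × (1/2)^3.4068 ≈ 79.956 mg.
pepravaridone: 885 × (1/2)^(60.3/46.9) = 885 × (1/2)^1.2857 ≈ 363 mg.
Total = 79.956 + 363 ≈ 442.95 mg.

443 mg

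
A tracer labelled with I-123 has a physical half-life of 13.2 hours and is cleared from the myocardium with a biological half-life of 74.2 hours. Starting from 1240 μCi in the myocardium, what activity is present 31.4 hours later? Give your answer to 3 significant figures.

178 μCi

1/t_eff = 1/t_phys + 1/t_biol = 1/13.2 + 1/74.2 = 0.089235 per hour.
t_eff = 13.2 × 74.2 / (13.2 + 74.2) ≈ 11.206 hours.
Remaining = 1240 × (1/2)^(31.4/11.206) = 1240 × (1/2)^2.802 ≈ 177.81 μCi.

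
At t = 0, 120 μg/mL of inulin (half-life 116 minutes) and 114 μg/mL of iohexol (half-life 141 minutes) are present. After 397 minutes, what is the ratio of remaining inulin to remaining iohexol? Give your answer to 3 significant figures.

0.691

inulin: 120 × (1/2)^(397/116) = 120 × (1/2)^3.4224 ≈ 11.193 μg/mL.
iohexol: 114 × (1/2)^(397/141) = 114 × (1/2)^2.8156 ≈ 16.193 μg/mL.
Ratio ≈ 11.193 / 16.193 ≈ 0.69121.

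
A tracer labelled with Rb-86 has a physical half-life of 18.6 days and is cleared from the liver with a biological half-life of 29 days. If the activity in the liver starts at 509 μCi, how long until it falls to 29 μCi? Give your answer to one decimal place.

46.8 days

1/t_eff = 1/t_phys + 1/t_biol = 1/18.6 + 1/29 = 0.088246 per day.
t_eff = 18.6 × 29 / (18.6 + 29) ≈ 11.332 days.
n = log₂(509/29) ≈ 4.1335; t = 4.1335 × 11.332 ≈ 46.841 days.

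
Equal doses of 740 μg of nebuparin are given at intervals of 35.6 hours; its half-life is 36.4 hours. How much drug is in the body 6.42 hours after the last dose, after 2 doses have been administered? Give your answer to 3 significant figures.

The 2 doses were given 42.02, 6.42 hours ago.
Total = 740·(1/2)^(42.02/36.4) + 740·(1/2)^(6.42/36.4)
      = 332.45 + 654.84 ≈ 987.29 μg.

987 μg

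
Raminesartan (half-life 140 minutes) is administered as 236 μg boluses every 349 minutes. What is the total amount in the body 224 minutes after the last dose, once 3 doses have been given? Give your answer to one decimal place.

The 3 doses were given 922, 573, 224 minutes ago.
Total = 236·(1/2)^(922/140) + 236·(1/2)^(573/140) + 236·(1/2)^(224/140)
      = 2.4571 + 13.831 + 77.851 ≈ 94.139 μg.

94.1 μg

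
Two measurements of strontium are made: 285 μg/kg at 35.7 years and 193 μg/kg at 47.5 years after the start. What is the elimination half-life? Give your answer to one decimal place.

Over Δt = 47.5 − 35.7 = 11.8 years, the level fell by a factor of 285/193 ≈ 1.4767.
n = log₂(1.4767) ≈ 0.56236 half-lives, so t½ = 11.8/0.56236 ≈ 20.983 years.

21.0 years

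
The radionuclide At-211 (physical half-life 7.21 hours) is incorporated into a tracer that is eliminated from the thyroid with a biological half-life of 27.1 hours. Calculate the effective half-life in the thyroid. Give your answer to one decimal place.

5.7 hours

1/t_eff = 1/t_phys + 1/t_biol = 1/7.21 + 1/27.1 = 0.1756 per hour.
t_eff = 7.21 × 27.1 / (7.21 + 27.1) ≈ 5.6949 hours.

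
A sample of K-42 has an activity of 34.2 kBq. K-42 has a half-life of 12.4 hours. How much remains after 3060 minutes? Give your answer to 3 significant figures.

Convert the elapsed time: 3060 minutes = 51 hours.
Number of half-lives: n = 51/12.4 ≈ 4.1129.
Remaining = 34.2 × (1/2)^4.1129 = 34.2 × 0.057795 ≈ 1.9766 kBq.

1.98 kBq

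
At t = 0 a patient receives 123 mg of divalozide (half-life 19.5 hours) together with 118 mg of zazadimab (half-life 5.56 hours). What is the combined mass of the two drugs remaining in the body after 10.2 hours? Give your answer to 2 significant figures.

120 mg

divalozide: 123 × (1/2)^(10.2/19.5) = 123 × (1/2)^0.52308 ≈ 85.594 mg.
zazadimab: 118 × (1/2)^(10.2/5.56) = 118 × (1/2)^1.8345 ≈ 33.085 mg.
Total = 85.594 + 33.085 ≈ 118.68 mg.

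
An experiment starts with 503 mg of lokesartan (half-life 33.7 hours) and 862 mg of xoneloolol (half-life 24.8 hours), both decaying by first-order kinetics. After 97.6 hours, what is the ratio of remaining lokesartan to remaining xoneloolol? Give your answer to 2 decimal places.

1.20

lokesartan: 503 × (1/2)^(97.6/33.7) = 503 × (1/2)^2.8961 ≈ 67.568 mg.
xoneloolol: 862 × (1/2)^(97.6/24.8) = 862 × (1/2)^3.9355 ≈ 56.339 mg.
Ratio ≈ 67.568 / 56.339 ≈ 1.1993.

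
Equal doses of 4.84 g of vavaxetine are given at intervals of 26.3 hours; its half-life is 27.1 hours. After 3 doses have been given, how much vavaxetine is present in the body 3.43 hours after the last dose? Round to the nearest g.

8 g

The 3 doses were given 56.03, 29.73, 3.43 hours ago.
Total = 4.84·(1/2)^(56.03/27.1) + 4.84·(1/2)^(29.73/27.1) + 4.84·(1/2)^(3.43/27.1)
      = 1.1547 + 2.2626 + 4.4335 ≈ 7.8507 g.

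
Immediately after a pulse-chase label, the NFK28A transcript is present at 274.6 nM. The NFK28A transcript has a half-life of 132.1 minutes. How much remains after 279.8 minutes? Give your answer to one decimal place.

63.3 nM

Number of half-lives: n = 279.8/132.1 ≈ 2.1181.
Remaining = 274.6 × (1/2)^2.1181 = 274.6 × 0.23035 ≈ 63.254 nM.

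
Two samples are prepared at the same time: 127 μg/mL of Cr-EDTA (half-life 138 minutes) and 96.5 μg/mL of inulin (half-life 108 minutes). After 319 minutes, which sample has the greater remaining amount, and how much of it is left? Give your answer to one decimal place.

Cr-EDTA: 127 × (1/2)^2.3116 ≈ 25.583 μg/mL.
inulin: 96.5 × (1/2)^2.9537 ≈ 12.456 μg/mL.
Cr-EDTA has more remaining, at ≈ 25.583 μg/mL.

Cr-EDTA, 25.6 μg/mL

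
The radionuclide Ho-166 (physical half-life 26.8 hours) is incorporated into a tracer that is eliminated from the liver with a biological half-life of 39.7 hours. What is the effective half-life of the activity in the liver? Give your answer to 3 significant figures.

1/t_eff = 1/t_phys + 1/t_biol = 1/26.8 + 1/39.7 = 0.062502 per hour.
t_eff = 26.8 × 39.7 / (26.8 + 39.7) ≈ 15.999 hours.

16.0 hours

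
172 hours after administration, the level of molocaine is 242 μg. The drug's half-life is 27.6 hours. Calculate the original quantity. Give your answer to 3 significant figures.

18200 μg

Number of half-lives elapsed: n = 172/27.6 ≈ 6.2319.
A₀ = A × 2^n = 242 × 2^6.2319 = 242 × 75.16 ≈ 18189 μg.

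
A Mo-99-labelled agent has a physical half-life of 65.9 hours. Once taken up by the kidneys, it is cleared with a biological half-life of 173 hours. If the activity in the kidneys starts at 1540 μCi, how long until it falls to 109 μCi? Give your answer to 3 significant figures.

182 hours

1/t_eff = 1/t_phys + 1/t_biol = 1/65.9 + 1/173 = 0.020955 per hour.
t_eff = 65.9 × 173 / (65.9 + 173) ≈ 47.722 hours.
n = log₂(1540/109) ≈ 3.8205; t = 3.8205 × 47.722 ≈ 182.32 hours.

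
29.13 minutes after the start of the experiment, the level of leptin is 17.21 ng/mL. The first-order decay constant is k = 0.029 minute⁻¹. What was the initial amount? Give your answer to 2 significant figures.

40 ng/mL

t½ = ln 2 / k = 0.69315 / 0.029 ≈ 23.902 minutes.
Number of half-lives elapsed: n = 29.13/23.902 ≈ 1.2187.
A₀ = A × 2^n = 17.21 × 2^1.2187 = 17.21 × 2.3274 ≈ 40.055 ng/mL.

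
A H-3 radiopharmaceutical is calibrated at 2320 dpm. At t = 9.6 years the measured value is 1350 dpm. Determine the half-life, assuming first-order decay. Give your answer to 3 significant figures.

A/A₀ = 1350/2320 ≈ 0.5819.
n = log₂(1.7185) ≈ 0.78117 half-lives elapsed in 9.6 years.
t½ = 9.6/0.78117 ≈ 12.289 years.

12.3 years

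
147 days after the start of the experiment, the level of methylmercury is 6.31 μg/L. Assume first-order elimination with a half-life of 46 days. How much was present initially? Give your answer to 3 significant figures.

Number of half-lives elapsed: n = 147/46 ≈ 3.1957.
A₀ = A × 2^n = 6.31 × 2^3.1957 = 6.31 × 9.1619 ≈ 57.812 μg/L.

57.8 μg/L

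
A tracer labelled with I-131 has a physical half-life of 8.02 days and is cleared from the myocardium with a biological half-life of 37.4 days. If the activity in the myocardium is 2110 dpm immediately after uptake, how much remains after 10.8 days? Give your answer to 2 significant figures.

1/t_eff = 1/t_phys + 1/t_biol = 1/8.02 + 1/37.4 = 0.15143 per day.
t_eff = 8.02 × 37.4 / (8.02 + 37.4) ≈ 6.6039 days.
Remaining = 2110 × (1/2)^(10.8/6.6039) = 2110 × (1/2)^1.6354 ≈ 679.17 dpm.

680 dpm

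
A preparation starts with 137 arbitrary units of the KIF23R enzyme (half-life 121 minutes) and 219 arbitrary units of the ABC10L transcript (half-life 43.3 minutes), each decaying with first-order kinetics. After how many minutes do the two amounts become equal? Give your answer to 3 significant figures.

45.6 minutes

Set 137·(1/2)^(t/121) = 219·(1/2)^(t/43.3).
Taking log₂: log₂(137/219) = t·(1/121 − 1/43.3).
log₂(0.62557) = -0.67675; 1/121 − 1/43.3 = -0.01483.
t = -0.67675 / -0.01483 ≈ 45.633 minutes.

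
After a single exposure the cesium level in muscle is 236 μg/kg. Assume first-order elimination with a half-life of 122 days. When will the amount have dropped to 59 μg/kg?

59/236 = 1/4, so 2 half-lives have elapsed.
t = 2 × 122 = 244 days.

244 days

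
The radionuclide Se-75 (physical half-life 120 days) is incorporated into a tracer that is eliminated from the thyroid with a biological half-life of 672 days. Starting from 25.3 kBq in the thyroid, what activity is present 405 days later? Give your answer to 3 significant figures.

1.61 kBq

1/t_eff = 1/t_phys + 1/t_biol = 1/120 + 1/672 = 0.0098214 per day.
t_eff = 120 × 672 / (120 + 672) ≈ 101.82 days.
Remaining = 25.3 × (1/2)^(405/101.82) = 25.3 × (1/2)^3.9777 ≈ 1.6059 kBq.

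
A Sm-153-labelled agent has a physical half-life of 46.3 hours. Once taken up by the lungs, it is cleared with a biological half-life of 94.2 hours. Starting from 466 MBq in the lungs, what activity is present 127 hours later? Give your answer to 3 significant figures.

1/t_eff = 1/t_phys + 1/t_biol = 1/46.3 + 1/94.2 = 0.032214 per hour.
t_eff = 46.3 × 94.2 / (46.3 + 94.2) ≈ 31.042 hours.
Remaining = 466 × (1/2)^(127/31.042) = 466 × (1/2)^4.0912 ≈ 27.341 MBq.

27.3 MBq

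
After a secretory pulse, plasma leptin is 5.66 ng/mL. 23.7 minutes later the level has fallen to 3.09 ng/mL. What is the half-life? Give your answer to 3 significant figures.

27.1 minutes

A/A₀ = 3.09/5.66 ≈ 0.54594.
n = log₂(1.8317) ≈ 0.8732 half-lives elapsed in 23.7 minutes.
t½ = 23.7/0.8732 ≈ 27.142 minutes.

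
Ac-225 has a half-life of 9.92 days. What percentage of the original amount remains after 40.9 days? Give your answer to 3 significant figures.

n = 40.9/9.92 ≈ 4.123 half-lives.
Fraction remaining = (1/2)^4.123 ≈ 0.057393, i.e. 5.7393%.

5.74%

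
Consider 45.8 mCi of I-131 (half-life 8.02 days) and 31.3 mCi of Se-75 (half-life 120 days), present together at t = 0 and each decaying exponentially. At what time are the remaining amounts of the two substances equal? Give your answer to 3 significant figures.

4.72 days

Set 45.8·(1/2)^(t/8.02) = 31.3·(1/2)^(t/120).
Taking log₂: log₂(45.8/31.3) = t·(1/8.02 − 1/120).
log₂(1.4633) = 0.54918; 1/8.02 − 1/120 = 0.11635.
t = 0.54918 / 0.11635 ≈ 4.7199 days.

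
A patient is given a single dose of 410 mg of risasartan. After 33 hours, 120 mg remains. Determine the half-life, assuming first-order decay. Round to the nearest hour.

19 hours

A/A₀ = 120/410 ≈ 0.29268.
n = log₂(3.4167) ≈ 1.7726 half-lives elapsed in 33 hours.
t½ = 33/1.7726 ≈ 18.617 hours.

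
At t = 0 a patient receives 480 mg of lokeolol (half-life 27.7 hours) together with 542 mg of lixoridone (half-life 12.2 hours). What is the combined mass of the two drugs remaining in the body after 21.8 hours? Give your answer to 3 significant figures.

lokeolol: 480 × (1/2)^(21.8/27.7) = 480 × (1/2)^0.787 ≈ 278.18 mg.
lixoridone: 542 × (1/2)^(21.8/12.2) = 542 × (1/2)^1.7869 ≈ 157.07 mg.
Total = 278.18 + 157.07 ≈ 435.25 mg.

435 mg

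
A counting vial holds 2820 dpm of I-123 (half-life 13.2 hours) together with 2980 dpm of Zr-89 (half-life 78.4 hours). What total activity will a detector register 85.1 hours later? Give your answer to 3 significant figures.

I-123: 2820 × (1/2)^(85.1/13.2) = 2820 × (1/2)^6.447 ≈ 32.323 dpm.
Zr-89: 2980 × (1/2)^(85.1/78.4) = 2980 × (1/2)^1.0855 ≈ 1404.3 dpm.
Total = 32.323 + 1404.3 ≈ 1436.6 dpm.

1440 dpm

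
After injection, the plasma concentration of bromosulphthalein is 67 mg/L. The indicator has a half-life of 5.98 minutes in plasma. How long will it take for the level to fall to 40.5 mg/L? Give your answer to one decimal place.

Fraction remaining = 40.5/67 ≈ 0.60448.
n = log₂(67/40.5) = ln(1.6543)/ln 2 ≈ 0.72624 half-lives.
t = n × t½ = 0.72624 × 5.98 ≈ 4.3429 minutes.

4.3 minutes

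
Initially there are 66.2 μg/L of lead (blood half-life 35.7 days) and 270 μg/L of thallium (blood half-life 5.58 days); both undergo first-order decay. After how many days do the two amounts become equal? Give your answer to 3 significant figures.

13.4 days

Set 66.2·(1/2)^(t/35.7) = 270·(1/2)^(t/5.58).
Taking log₂: log₂(66.2/270) = t·(1/35.7 − 1/5.58).
log₂(0.24519) = -2.0281; 1/35.7 − 1/5.58 = -0.1512.
t = -2.0281 / -0.1512 ≈ 13.413 days.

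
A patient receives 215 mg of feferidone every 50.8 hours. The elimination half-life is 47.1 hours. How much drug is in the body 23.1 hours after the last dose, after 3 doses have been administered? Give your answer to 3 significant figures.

The 3 doses were given 124.7, 73.9, 23.1 hours ago.
Total = 215·(1/2)^(124.7/47.1) + 215·(1/2)^(73.9/47.1) + 215·(1/2)^(23.1/47.1)
      = 34.312 + 72.464 + 153.04 ≈ 259.81 mg.

260 mg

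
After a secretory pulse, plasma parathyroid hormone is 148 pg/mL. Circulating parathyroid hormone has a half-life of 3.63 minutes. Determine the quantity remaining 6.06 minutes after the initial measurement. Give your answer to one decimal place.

46.5 pg/mL

Number of half-lives: n = 6.06/3.63 ≈ 1.6694.
Remaining = 148 × (1/2)^1.6694 = 148 × 0.31438 ≈ 46.528 pg/mL.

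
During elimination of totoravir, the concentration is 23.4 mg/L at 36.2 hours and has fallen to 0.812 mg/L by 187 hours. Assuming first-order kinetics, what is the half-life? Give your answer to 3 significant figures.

Over Δt = 187 − 36.2 = 150.8 hours, the level fell by a factor of 23.4/0.812 ≈ 28.818.
n = log₂(28.818) ≈ 4.8489 half-lives, so t½ = 150.8/4.8489 ≈ 31.1 hours.

31.1 hours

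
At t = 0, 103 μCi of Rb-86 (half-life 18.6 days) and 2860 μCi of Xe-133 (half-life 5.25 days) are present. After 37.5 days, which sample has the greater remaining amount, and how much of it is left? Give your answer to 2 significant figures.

Rb-86, 25 μCi

Rb-86: 103 × (1/2)^2.0161 ≈ 25.464 μCi.
Xe-133: 2860 × (1/2)^7.1429 ≈ 20.237 μCi.
Rb-86 has more remaining, at ≈ 25.464 μCi.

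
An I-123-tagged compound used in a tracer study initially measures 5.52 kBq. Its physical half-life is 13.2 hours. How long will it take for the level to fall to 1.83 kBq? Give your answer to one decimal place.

Fraction remaining = 1.83/5.52 ≈ 0.33152.
n = log₂(5.52/1.83) = ln(3.0164)/ln 2 ≈ 1.5928 half-lives.
t = n × t½ = 1.5928 × 13.2 ≈ 21.025 hours.

21.0 hours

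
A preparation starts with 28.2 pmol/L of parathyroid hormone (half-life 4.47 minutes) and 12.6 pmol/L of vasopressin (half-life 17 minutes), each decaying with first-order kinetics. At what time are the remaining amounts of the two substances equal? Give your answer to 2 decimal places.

Set 28.2·(1/2)^(t/4.47) = 12.6·(1/2)^(t/17).
Taking log₂: log₂(28.2/12.6) = t·(1/4.47 − 1/17).
log₂(2.2381) = 1.1623; 1/4.47 − 1/17 = 0.16489.
t = 1.1623 / 0.16489 ≈ 7.0488 minutes.

7.05 minutes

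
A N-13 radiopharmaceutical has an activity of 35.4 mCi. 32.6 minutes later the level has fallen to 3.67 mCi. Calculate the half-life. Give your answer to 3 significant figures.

9.97 minutes

A/A₀ = 3.67/35.4 ≈ 0.10367.
n = log₂(9.6458) ≈ 3.2699 half-lives elapsed in 32.6 minutes.
t½ = 32.6/3.2699 ≈ 9.9697 minutes.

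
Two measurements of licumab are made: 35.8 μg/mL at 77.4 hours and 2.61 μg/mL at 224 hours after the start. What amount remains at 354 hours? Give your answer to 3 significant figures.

Over Δt = 224 − 77.4 = 146.6 hours, the level fell by a factor of 35.8/2.61 ≈ 13.716.
n = log₂(13.716) ≈ 3.7778 half-lives, so t½ = 146.6/3.7778 ≈ 38.805 hours.
From t = 224 to t = 354: 2.61 × (1/2)^((354−224)/38.805) ≈ 0.25596 μg/mL.

0.256 μg/mL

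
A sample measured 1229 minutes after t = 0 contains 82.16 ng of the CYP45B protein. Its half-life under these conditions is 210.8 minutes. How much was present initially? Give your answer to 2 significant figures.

4700 ng

Number of half-lives elapsed: n = 1229/210.8 ≈ 5.8302.
A₀ = A × 2^n = 82.16 × 2^5.8302 = 82.16 × 56.893 ≈ 4674.3 ng.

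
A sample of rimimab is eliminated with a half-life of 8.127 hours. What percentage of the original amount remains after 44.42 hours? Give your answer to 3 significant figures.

2.26%

n = 44.42/8.127 ≈ 5.4657 half-lives.
Fraction remaining = (1/2)^5.4657 ≈ 0.022628, i.e. 2.2628%.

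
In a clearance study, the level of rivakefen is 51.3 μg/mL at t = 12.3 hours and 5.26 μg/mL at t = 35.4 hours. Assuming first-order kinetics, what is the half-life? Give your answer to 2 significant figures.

Over Δt = 35.4 − 12.3 = 23.1 hours, the level fell by a factor of 51.3/5.26 ≈ 9.7529.
n = log₂(9.7529) ≈ 3.2858 half-lives, so t½ = 23.1/3.2858 ≈ 7.0302 hours.

7.0 hours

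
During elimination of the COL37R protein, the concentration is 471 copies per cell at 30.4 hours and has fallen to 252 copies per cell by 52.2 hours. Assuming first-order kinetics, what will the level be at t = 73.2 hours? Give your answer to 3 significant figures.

Over Δt = 52.2 − 30.4 = 21.8 hours, the level fell by a factor of 471/252 ≈ 1.869.
n = log₂(1.869) ≈ 0.9023 half-lives, so t½ = 21.8/0.9023 ≈ 24.16 hours.
From t = 52.2 to t = 73.2: 252 × (1/2)^((73.2−52.2)/24.16) ≈ 137.96 copies per cell.

138 copies per cell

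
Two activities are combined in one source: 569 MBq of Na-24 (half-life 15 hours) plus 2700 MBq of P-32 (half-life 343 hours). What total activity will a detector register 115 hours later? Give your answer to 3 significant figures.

2140 MBq

Na-24: 569 × (1/2)^(115/15) = 569 × (1/2)^7.6667 ≈ 2.8004 MBq.
P-32: 2700 × (1/2)^(115/343) = 2700 × (1/2)^0.33528 ≈ 2140.1 MBq.
Total = 2.8004 + 2140.1 ≈ 2142.9 MBq.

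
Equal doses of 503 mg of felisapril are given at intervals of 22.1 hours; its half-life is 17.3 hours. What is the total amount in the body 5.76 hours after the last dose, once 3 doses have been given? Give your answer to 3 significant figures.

632 mg

The 3 doses were given 49.96, 27.86, 5.76 hours ago.
Total = 503·(1/2)^(49.96/17.3) + 503·(1/2)^(27.86/17.3) + 503·(1/2)^(5.76/17.3)
      = 67.957 + 164.74 + 399.34 ≈ 632.03 mg.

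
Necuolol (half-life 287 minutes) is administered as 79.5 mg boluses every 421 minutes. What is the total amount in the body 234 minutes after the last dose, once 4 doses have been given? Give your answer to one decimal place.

The 4 doses were given 1497, 1076, 655, 234 minutes ago.
Total = 79.5·(1/2)^(1497/287) + 79.5·(1/2)^(1076/287) + 79.5·(1/2)^(655/287) + 79.5·(1/2)^(234/287)
      = 2.1389 + 5.9124 + 16.344 + 45.178 ≈ 69.573 mg.

69.6 mg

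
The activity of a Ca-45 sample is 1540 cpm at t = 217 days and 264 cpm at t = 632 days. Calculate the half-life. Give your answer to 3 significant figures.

Over Δt = 632 − 217 = 415 days, the level fell by a factor of 1540/264 ≈ 5.8333.
n = log₂(5.8333) ≈ 2.5443 half-lives, so t½ = 415/2.5443 ≈ 163.11 days.

163 days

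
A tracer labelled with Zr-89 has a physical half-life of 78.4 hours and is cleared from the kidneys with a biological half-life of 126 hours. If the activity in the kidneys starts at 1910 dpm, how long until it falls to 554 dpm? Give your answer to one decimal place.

1/t_eff = 1/t_phys + 1/t_biol = 1/78.4 + 1/126 = 0.020692 per hour.
t_eff = 78.4 × 126 / (78.4 + 126) ≈ 48.329 hours.
n = log₂(1910/554) ≈ 1.7856; t = 1.7856 × 48.329 ≈ 86.297 hours.

86.3 hours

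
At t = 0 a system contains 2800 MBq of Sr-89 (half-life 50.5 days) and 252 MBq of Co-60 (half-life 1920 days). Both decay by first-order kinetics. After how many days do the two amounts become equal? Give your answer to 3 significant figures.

Set 2800·(1/2)^(t/50.5) = 252·(1/2)^(t/1920).
Taking log₂: log₂(2800/252) = t·(1/50.5 − 1/1920).
log₂(11.111) = 3.4739; 1/50.5 − 1/1920 = 0.019281.
t = 3.4739 / 0.019281 ≈ 180.17 days.

180 days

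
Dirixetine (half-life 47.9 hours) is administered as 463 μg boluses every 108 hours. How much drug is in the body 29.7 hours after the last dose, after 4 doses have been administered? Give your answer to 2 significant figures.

The 4 doses were given 353.7, 245.7, 137.7, 29.7 hours ago.
Total = 463·(1/2)^(353.7/47.9) + 463·(1/2)^(245.7/47.9) + 463·(1/2)^(137.7/47.9) + 463·(1/2)^(29.7/47.9)
      = 2.7716 + 13.227 + 63.125 + 301.25 ≈ 380.38 μg.

380 μg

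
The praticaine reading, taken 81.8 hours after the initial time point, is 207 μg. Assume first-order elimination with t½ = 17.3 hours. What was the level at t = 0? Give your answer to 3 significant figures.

5490 μg

Number of half-lives elapsed: n = 81.8/17.3 ≈ 4.7283.
A₀ = A × 2^n = 207 × 2^4.7283 = 207 × 26.507 ≈ 5487 μg.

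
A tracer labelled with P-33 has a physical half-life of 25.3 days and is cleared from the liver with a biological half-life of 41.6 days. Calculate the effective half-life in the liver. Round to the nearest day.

1/t_eff = 1/t_phys + 1/t_biol = 1/25.3 + 1/41.6 = 0.063564 per day.
t_eff = 25.3 × 41.6 / (25.3 + 41.6) ≈ 15.732 days.

16 days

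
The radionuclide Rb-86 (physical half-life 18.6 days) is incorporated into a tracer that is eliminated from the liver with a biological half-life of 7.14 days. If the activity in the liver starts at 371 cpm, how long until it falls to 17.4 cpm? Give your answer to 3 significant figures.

1/t_eff = 1/t_phys + 1/t_biol = 1/18.6 + 1/7.14 = 0.19382 per day.
t_eff = 18.6 × 7.14 / (18.6 + 7.14) ≈ 5.1594 days.
n = log₂(371/17.4) ≈ 4.4143; t = 4.4143 × 5.1594 ≈ 22.775 days.

22.8 days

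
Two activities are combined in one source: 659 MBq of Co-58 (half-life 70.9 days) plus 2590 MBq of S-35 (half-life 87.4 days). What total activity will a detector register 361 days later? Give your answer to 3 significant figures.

Co-58: 659 × (1/2)^(361/70.9) = 659 × (1/2)^5.0917 ≈ 19.326 MBq.
S-35: 2590 × (1/2)^(361/87.4) = 2590 × (1/2)^4.1304 ≈ 147.88 MBq.
Total = 19.326 + 147.88 ≈ 167.21 MBq.

167 MBq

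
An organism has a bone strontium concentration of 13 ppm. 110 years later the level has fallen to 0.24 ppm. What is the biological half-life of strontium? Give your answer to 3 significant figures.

19.1 years

A/A₀ = 0.24/13 ≈ 0.018462.
n = log₂(54.167) ≈ 5.7593 half-lives elapsed in 110 years.
t½ = 110/5.7593 ≈ 19.099 years.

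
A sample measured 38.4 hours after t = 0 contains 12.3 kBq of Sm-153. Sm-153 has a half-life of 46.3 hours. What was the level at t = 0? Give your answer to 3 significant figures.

21.9 kBq

Number of half-lives elapsed: n = 38.4/46.3 ≈ 0.82937.
A₀ = A × 2^n = 12.3 × 2^0.82937 = 12.3 × 1.7769 ≈ 21.856 kBq.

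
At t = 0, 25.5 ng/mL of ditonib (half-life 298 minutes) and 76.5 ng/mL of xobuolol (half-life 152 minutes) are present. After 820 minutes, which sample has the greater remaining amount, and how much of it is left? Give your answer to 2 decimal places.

ditonib: 25.5 × (1/2)^2.7517 ≈ 3.7862 ng/mL.
xobuolol: 76.5 × (1/2)^5.3947 ≈ 1.8184 ng/mL.
Ditonib has more remaining, at ≈ 3.7862 ng/mL.

ditonib, 3.79 ng/mL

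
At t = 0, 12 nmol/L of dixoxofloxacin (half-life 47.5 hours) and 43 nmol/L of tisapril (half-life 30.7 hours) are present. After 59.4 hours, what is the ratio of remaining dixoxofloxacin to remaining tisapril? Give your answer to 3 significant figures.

dixoxofloxacin: 12 × (1/2)^(59.4/47.5) = 12 × (1/2)^1.2505 ≈ 5.0435 nmol/L.
tisapril: 43 × (1/2)^(59.4/30.7) = 43 × (1/2)^1.9349 ≈ 11.247 nmol/L.
Ratio ≈ 5.0435 / 11.247 ≈ 0.44845.

0.448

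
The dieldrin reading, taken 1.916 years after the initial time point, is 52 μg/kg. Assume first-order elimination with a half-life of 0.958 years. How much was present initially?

208 μg/kg

Number of half-lives elapsed: n = 1.916/0.958 ≈ 2.
A₀ = A × 2^n = 52 × 2^2 = 52 × 4 ≈ 208 μg/kg.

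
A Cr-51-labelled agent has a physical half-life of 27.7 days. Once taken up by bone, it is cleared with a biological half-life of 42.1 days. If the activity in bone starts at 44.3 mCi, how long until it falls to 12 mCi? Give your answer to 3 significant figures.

1/t_eff = 1/t_phys + 1/t_biol = 1/27.7 + 1/42.1 = 0.059854 per day.
t_eff = 27.7 × 42.1 / (27.7 + 42.1) ≈ 16.707 days.
n = log₂(44.3/12) ≈ 1.8843; t = 1.8843 × 16.707 ≈ 31.481 days.

31.5 days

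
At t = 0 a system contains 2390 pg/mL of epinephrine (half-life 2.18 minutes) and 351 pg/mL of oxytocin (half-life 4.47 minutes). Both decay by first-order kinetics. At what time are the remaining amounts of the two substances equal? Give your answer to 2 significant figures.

Set 2390·(1/2)^(t/2.18) = 351·(1/2)^(t/4.47).
Taking log₂: log₂(2390/351) = t·(1/2.18 − 1/4.47).
log₂(6.8091) = 2.7675; 1/2.18 − 1/4.47 = 0.235.
t = 2.7675 / 0.235 ≈ 11.776 minutes.

12 minutes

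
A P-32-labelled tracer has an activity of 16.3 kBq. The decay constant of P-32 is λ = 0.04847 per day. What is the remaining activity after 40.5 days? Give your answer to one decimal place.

t½ = ln 2 / λ = 0.69315 / 0.04847 ≈ 14.301 days.
Number of half-lives: n = 40.5/14.301 ≈ 2.8321.
Remaining = 16.3 × (1/2)^2.8321 = 16.3 × 0.14043 ≈ 2.289 kBq.

2.3 kBq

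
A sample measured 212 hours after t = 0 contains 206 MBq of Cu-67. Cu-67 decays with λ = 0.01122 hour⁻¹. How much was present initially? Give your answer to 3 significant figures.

2220 MBq

t½ = ln 2 / λ = 0.69315 / 0.01122 ≈ 61.778 hours.
Number of half-lives elapsed: n = 212/61.778 ≈ 3.4317.
A₀ = A × 2^n = 206 × 2^3.4317 = 206 × 10.79 ≈ 2222.8 MBq.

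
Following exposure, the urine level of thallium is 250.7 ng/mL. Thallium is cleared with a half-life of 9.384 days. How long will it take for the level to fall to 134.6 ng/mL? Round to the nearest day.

Fraction remaining = 134.6/250.7 ≈ 0.5369.
n = log₂(250.7/134.6) = ln(1.8626)/ln 2 ≈ 0.89728 half-lives.
t = n × t½ = 0.89728 × 9.384 ≈ 8.4201 days.

8 days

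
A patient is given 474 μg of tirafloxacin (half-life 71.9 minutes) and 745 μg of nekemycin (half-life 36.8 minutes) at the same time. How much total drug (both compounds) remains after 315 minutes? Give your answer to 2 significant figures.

tirafloxacin: 474 × (1/2)^(315/71.9) = 474 × (1/2)^4.3811 ≈ 22.748 μg.
nekemycin: 745 × (1/2)^(315/36.8) = 745 × (1/2)^8.5598 ≈ 1.9743 μg.
Total = 22.748 + 1.9743 ≈ 24.722 μg.

25 μg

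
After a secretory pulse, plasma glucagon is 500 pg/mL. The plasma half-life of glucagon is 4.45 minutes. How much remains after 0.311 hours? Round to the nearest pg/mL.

Convert the elapsed time: 0.311 hours = 18.66 minutes.
Number of half-lives: n = 18.66/4.45 ≈ 4.1933.
Remaining = 500 × (1/2)^4.1933 = 500 × 0.054664 ≈ 27.332 pg/mL.

27 pg/mL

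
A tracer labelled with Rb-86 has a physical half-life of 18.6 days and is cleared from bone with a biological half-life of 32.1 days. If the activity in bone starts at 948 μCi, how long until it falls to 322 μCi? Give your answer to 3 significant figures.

18.3 days

1/t_eff = 1/t_phys + 1/t_biol = 1/18.6 + 1/32.1 = 0.084916 per day.
t_eff = 18.6 × 32.1 / (18.6 + 32.1) ≈ 11.776 days.
n = log₂(948/322) ≈ 1.5578; t = 1.5578 × 11.776 ≈ 18.345 days.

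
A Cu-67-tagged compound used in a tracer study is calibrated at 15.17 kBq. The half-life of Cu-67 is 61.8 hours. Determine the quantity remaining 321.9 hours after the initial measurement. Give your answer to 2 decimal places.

Number of half-lives: n = 321.9/61.8 ≈ 5.2087.
Remaining = 15.17 × (1/2)^5.2087 = 15.17 × 0.02704 ≈ 0.4102 kBq.

0.41 kBq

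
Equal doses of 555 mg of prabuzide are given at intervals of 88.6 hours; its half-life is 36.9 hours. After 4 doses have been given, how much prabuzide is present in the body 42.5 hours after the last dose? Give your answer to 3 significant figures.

308 mg

The 4 doses were given 308.3, 219.7, 131.1, 42.5 hours ago.
Total = 555·(1/2)^(308.3/36.9) + 555·(1/2)^(219.7/36.9) + 555·(1/2)^(131.1/36.9) + 555·(1/2)^(42.5/36.9)
      = 1.6951 + 8.9533 + 47.291 + 249.79 ≈ 307.73 mg.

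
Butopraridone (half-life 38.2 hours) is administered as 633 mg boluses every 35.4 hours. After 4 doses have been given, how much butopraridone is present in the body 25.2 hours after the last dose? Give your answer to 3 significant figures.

The 4 doses were given 131.4, 96, 60.6, 25.2 hours ago.
Total = 633·(1/2)^(131.4/38.2) + 633·(1/2)^(96/38.2) + 633·(1/2)^(60.6/38.2) + 633·(1/2)^(25.2/38.2)
      = 58.334 + 110.89 + 210.79 + 400.7 ≈ 780.71 mg.

781 mg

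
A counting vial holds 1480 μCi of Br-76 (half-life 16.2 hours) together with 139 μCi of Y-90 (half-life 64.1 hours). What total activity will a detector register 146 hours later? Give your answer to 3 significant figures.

Br-76: 1480 × (1/2)^(146/16.2) = 1480 × (1/2)^9.0123 ≈ 2.866 μCi.
Y-90: 139 × (1/2)^(146/64.1) = 139 × (1/2)^2.2777 ≈ 28.666 μCi.
Total = 2.866 + 28.666 ≈ 31.532 μCi.

31.5 μCi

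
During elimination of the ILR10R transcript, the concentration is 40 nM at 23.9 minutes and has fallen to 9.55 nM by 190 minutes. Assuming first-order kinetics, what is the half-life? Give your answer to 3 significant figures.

80.4 minutes

Over Δt = 190 − 23.9 = 166.1 minutes, the level fell by a factor of 40/9.55 ≈ 4.1885.
n = log₂(4.1885) ≈ 2.0664 half-lives, so t½ = 166.1/2.0664 ≈ 80.38 minutes.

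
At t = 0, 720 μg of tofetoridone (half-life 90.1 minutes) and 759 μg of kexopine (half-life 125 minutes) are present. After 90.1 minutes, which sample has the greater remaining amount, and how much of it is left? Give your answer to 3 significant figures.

tofetoridone: 720 × (1/2)^1 ≈ 360 μg.
kexopine: 759 × (1/2)^0.7208 ≈ 460.53 μg.
Kexopine has more remaining, at ≈ 460.53 μg.

kexopine, 461 μg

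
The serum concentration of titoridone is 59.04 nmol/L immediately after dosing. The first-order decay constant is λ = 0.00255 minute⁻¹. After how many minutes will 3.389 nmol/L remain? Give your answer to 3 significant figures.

1120 minutes

t½ = ln 2 / λ = 0.69315 / 0.00255 ≈ 271.82 minutes.
Fraction remaining = 3.389/59.04 ≈ 0.057402.
n = log₂(59.04/3.389) = ln(17.421)/ln 2 ≈ 4.1228 half-lives.
t = n × t½ = 4.1228 × 271.82 ≈ 1120.7 minutes.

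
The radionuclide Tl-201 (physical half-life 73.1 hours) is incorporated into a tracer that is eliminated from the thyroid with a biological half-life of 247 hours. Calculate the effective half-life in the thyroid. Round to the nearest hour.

1/t_eff = 1/t_phys + 1/t_biol = 1/73.1 + 1/247 = 0.017728 per hour.
t_eff = 73.1 × 247 / (73.1 + 247) ≈ 56.406 hours.

56 hours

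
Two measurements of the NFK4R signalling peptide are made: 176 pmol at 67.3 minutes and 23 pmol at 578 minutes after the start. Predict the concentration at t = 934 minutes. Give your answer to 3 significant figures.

Over Δt = 578 − 67.3 = 510.7 minutes, the level fell by a factor of 176/23 ≈ 7.6522.
n = log₂(7.6522) ≈ 2.9359 half-lives, so t½ = 510.7/2.9359 ≈ 173.95 minutes.
From t = 578 to t = 934: 23 × (1/2)^((934−578)/173.95) ≈ 5.5675 pmol.

5.57 pmol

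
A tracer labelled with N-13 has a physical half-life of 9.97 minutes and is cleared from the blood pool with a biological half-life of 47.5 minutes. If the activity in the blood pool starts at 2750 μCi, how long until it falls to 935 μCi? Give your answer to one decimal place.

1/t_eff = 1/t_phys + 1/t_biol = 1/9.97 + 1/47.5 = 0.12135 per minute.
t_eff = 9.97 × 47.5 / (9.97 + 47.5) ≈ 8.2404 minutes.
n = log₂(2750/935) ≈ 1.5564; t = 1.5564 × 8.2404 ≈ 12.825 minutes.

12.8 minutes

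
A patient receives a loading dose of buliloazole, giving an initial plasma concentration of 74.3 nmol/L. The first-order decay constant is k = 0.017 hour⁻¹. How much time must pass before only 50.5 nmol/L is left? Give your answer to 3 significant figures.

22.7 hours

t½ = ln 2 / k = 0.69315 / 0.017 ≈ 40.773 hours.
Fraction remaining = 50.5/74.3 ≈ 0.67968.
n = log₂(74.3/50.5) = ln(1.4713)/ln 2 ≈ 0.55708 half-lives.
t = n × t½ = 0.55708 × 40.773 ≈ 22.714 hours.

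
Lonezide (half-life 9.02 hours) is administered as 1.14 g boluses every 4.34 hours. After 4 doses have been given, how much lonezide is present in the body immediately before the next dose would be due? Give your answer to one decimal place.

2.1 g

The 4 doses were given 17.36, 13.02, 8.68, 4.34 hours ago.
Total = 1.14·(1/2)^(17.36/9.02) + 1.14·(1/2)^(13.02/9.02) + 1.14·(1/2)^(8.68/9.02) + 1.14·(1/2)^(4.34/9.02)
      = 0.30029 + 0.41916 + 0.58509 + 0.8167 ≈ 2.1212 g.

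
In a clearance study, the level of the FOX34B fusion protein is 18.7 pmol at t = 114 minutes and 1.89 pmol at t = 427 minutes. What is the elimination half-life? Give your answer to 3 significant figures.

Over Δt = 427 − 114 = 313 minutes, the level fell by a factor of 18.7/1.89 ≈ 9.8942.
n = log₂(9.8942) ≈ 3.3066 half-lives, so t½ = 313/3.3066 ≈ 94.66 minutes.

94.7 minutes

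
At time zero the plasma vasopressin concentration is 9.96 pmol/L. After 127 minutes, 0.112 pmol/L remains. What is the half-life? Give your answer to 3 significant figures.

A/A₀ = 0.112/9.96 ≈ 0.011245.
n = log₂(88.929) ≈ 6.4746 half-lives elapsed in 127 minutes.
t½ = 127/6.4746 ≈ 19.615 minutes.

19.6 minutes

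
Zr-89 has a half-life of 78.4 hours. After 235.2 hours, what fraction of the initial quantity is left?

0.125

n = 235.2/78.4 ≈ 3 half-lives.
Fraction remaining = (1/2)^3 ≈ 0.125.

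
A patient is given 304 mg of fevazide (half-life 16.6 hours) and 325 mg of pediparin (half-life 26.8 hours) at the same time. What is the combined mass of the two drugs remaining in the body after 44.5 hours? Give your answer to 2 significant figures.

150 mg

fevazide: 304 × (1/2)^(44.5/16.6) = 304 × (1/2)^2.6807 ≈ 47.413 mg.
pediparin: 325 × (1/2)^(44.5/26.8) = 325 × (1/2)^1.6604 ≈ 102.81 mg.
Total = 47.413 + 102.81 ≈ 150.22 mg.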